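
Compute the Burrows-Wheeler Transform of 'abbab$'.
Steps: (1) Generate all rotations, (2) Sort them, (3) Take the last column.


Rotations (sorted):
  0: $abbab -> last char: b
  1: ab$abb -> last char: b
  2: abbab$ -> last char: $
  3: b$abba -> last char: a
  4: bab$ab -> last char: b
  5: bbab$a -> last char: a


BWT = bb$aba


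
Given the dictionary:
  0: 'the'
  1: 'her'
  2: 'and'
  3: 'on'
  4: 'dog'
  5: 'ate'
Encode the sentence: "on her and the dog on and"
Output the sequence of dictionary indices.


Look up each word in the dictionary:
  'on' -> 3
  'her' -> 1
  'and' -> 2
  'the' -> 0
  'dog' -> 4
  'on' -> 3
  'and' -> 2

Encoded: [3, 1, 2, 0, 4, 3, 2]


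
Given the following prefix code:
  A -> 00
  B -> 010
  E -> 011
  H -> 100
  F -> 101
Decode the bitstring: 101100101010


Decoding step by step:
Bits 101 -> F
Bits 100 -> H
Bits 101 -> F
Bits 010 -> B


Decoded message: FHFB


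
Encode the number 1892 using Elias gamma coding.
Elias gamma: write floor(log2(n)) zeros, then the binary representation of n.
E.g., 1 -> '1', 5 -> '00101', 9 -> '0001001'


num_bits = floor(log2(1892)) + 1 = 11
leading_zeros = num_bits - 1 = 10
binary(1892) = 11101100100

Elias gamma(1892) = '0000000000' + '11101100100' = 000000000011101100100 (21 bits)


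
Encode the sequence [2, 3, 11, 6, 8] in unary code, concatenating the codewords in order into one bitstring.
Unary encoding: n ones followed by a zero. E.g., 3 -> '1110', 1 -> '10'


Encode each number as n ones followed by a terminating 0:
  2 -> 110 (3 bits)
  3 -> 1110 (4 bits)
  11 -> 111111111110 (12 bits)
  6 -> 1111110 (7 bits)
  8 -> 111111110 (9 bits)
Total length = 3 + 4 + 12 + 7 + 9 = 35 bits.

Unary([2, 3, 11, 6, 8]) = 11011101111111111101111110111111110 (35 bits)


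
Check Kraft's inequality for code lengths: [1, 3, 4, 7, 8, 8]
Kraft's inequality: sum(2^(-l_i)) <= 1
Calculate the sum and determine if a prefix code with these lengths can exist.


Sum = 2^(-1) + 2^(-3) + 2^(-4) + 2^(-7) + 2^(-8) + 2^(-8)
    = 0.5 + 0.125 + 0.0625 + 0.0078125 + 0.00390625 + 0.00390625
    = 180/256 = 0.703125
Since 0.703125 <= 1, Kraft's inequality IS satisfied.
A prefix code with these lengths CAN exist.

Kraft sum = 0.703125. Satisfied.


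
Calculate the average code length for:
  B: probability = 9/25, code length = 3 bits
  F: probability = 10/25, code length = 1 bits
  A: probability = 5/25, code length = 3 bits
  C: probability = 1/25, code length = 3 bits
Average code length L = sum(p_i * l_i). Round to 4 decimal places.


Weighted contributions p_i * l_i:
  B: (9/25) * 3 = 27/25
  F: (10/25) * 1 = 10/25
  A: (5/25) * 3 = 15/25
  C: (1/25) * 3 = 3/25
Sum = (27 + 10 + 15 + 3)/25 = 55/25

L = 55/25 = 2.2000 bits/symbol


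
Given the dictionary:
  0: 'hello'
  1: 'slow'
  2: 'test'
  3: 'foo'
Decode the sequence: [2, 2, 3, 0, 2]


Look up each index in the dictionary:
  2 -> 'test'
  2 -> 'test'
  3 -> 'foo'
  0 -> 'hello'
  2 -> 'test'

Decoded: "test test foo hello test"


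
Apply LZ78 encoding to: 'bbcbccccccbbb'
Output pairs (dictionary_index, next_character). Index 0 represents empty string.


LZ78 encoding steps:
Dictionary: {0: ''}
Step 1: w='' (idx 0), next='b' -> output (0, 'b'), add 'b' as idx 1
Step 2: w='b' (idx 1), next='c' -> output (1, 'c'), add 'bc' as idx 2
Step 3: w='bc' (idx 2), next='c' -> output (2, 'c'), add 'bcc' as idx 3
Step 4: w='' (idx 0), next='c' -> output (0, 'c'), add 'c' as idx 4
Step 5: w='c' (idx 4), next='c' -> output (4, 'c'), add 'cc' as idx 5
Step 6: w='c' (idx 4), next='b' -> output (4, 'b'), add 'cb' as idx 6
Step 7: w='b' (idx 1), next='b' -> output (1, 'b'), add 'bb' as idx 7


Encoded: [(0, 'b'), (1, 'c'), (2, 'c'), (0, 'c'), (4, 'c'), (4, 'b'), (1, 'b')]


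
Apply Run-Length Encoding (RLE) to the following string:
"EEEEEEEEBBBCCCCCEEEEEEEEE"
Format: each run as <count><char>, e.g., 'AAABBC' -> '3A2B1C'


Scanning runs left to right:
  i=0: run of 'E' x 8 -> '8E'
  i=8: run of 'B' x 3 -> '3B'
  i=11: run of 'C' x 5 -> '5C'
  i=16: run of 'E' x 9 -> '9E'

RLE = 8E3B5C9E


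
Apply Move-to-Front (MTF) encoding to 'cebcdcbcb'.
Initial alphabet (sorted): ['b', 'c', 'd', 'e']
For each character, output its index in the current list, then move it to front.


MTF encoding:
'c': index 1 in ['b', 'c', 'd', 'e'] -> ['c', 'b', 'd', 'e']
'e': index 3 in ['c', 'b', 'd', 'e'] -> ['e', 'c', 'b', 'd']
'b': index 2 in ['e', 'c', 'b', 'd'] -> ['b', 'e', 'c', 'd']
'c': index 2 in ['b', 'e', 'c', 'd'] -> ['c', 'b', 'e', 'd']
'd': index 3 in ['c', 'b', 'e', 'd'] -> ['d', 'c', 'b', 'e']
'c': index 1 in ['d', 'c', 'b', 'e'] -> ['c', 'd', 'b', 'e']
'b': index 2 in ['c', 'd', 'b', 'e'] -> ['b', 'c', 'd', 'e']
'c': index 1 in ['b', 'c', 'd', 'e'] -> ['c', 'b', 'd', 'e']
'b': index 1 in ['c', 'b', 'd', 'e'] -> ['b', 'c', 'd', 'e']


Output: [1, 3, 2, 2, 3, 1, 2, 1, 1]


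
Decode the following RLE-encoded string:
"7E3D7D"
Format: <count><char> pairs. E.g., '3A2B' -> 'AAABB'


Expanding each <count><char> pair:
  7E -> 'EEEEEEE'
  3D -> 'DDD'
  7D -> 'DDDDDDD'

Decoded = EEEEEEEDDDDDDDDDD


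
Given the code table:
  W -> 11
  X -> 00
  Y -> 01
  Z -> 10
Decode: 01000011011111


Decoding:
01 -> Y
00 -> X
00 -> X
11 -> W
01 -> Y
11 -> W
11 -> W


Result: YXXWYWW


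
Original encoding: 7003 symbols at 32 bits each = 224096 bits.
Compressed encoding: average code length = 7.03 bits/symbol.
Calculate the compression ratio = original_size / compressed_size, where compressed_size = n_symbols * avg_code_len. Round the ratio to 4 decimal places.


original_size = n_symbols * orig_bits = 7003 * 32 = 224096 bits
compressed_size = n_symbols * avg_code_len = 7003 * 7.03 = 49231.09 bits
ratio = original_size / compressed_size = 224096 / 49231.09 = 4.5519

Compression ratio = 4.5519


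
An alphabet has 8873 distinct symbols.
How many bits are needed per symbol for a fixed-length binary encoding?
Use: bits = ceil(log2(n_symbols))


log2(8873) = 13.1152
Bracket: 2^13 = 8192 < 8873 <= 2^14 = 16384
So ceil(log2(8873)) = 14

bits = ceil(log2(8873)) = ceil(13.1152) = 14 bits


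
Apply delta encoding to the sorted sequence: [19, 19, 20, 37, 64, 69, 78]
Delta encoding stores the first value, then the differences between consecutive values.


First value: 19
Deltas:
  19 - 19 = 0
  20 - 19 = 1
  37 - 20 = 17
  64 - 37 = 27
  69 - 64 = 5
  78 - 69 = 9


Delta encoded: [19, 0, 1, 17, 27, 5, 9]


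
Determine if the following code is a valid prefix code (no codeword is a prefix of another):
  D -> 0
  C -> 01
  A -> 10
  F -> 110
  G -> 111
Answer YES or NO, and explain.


Checking each pair (does one codeword prefix another?):
  D='0' vs C='01': prefix -- VIOLATION

NO -- this is NOT a valid prefix code. D (0) is a prefix of C (01).


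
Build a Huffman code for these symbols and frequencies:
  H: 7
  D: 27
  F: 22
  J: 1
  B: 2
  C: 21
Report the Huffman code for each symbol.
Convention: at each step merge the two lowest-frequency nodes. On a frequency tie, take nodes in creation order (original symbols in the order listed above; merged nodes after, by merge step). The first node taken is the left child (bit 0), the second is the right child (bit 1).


Huffman tree construction:
Step 1: Merge J(1) + B(2) = 3
Step 2: Merge (J+B)(3) + H(7) = 10
Step 3: Merge ((J+B)+H)(10) + C(21) = 31
Step 4: Merge F(22) + D(27) = 49
Step 5: Merge (((J+B)+H)+C)(31) + (F+D)(49) = 80
Read each symbol's code off the tree from the root (left child = 0, right child = 1).

Codes:
  H: 001 (length 3)
  D: 11 (length 2)
  F: 10 (length 2)
  J: 0000 (length 4)
  B: 0001 (length 4)
  C: 01 (length 2)
Average code length: 173/80 = 2.1625 bits/symbol


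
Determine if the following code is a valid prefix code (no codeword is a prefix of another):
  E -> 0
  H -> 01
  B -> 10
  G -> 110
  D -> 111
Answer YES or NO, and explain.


Checking each pair (does one codeword prefix another?):
  E='0' vs H='01': prefix -- VIOLATION

NO -- this is NOT a valid prefix code. E (0) is a prefix of H (01).


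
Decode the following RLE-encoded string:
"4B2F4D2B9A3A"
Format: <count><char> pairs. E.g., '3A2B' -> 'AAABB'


Expanding each <count><char> pair:
  4B -> 'BBBB'
  2F -> 'FF'
  4D -> 'DDDD'
  2B -> 'BB'
  9A -> 'AAAAAAAAA'
  3A -> 'AAA'

Decoded = BBBBFFDDDDBBAAAAAAAAAAAA


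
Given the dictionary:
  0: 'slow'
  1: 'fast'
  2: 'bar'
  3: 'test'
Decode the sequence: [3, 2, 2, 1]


Look up each index in the dictionary:
  3 -> 'test'
  2 -> 'bar'
  2 -> 'bar'
  1 -> 'fast'

Decoded: "test bar bar fast"


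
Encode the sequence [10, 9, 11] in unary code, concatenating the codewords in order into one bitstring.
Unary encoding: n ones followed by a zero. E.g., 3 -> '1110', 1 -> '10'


Encode each number as n ones followed by a terminating 0:
  10 -> 11111111110 (11 bits)
  9 -> 1111111110 (10 bits)
  11 -> 111111111110 (12 bits)
Total length = 11 + 10 + 12 = 33 bits.

Unary([10, 9, 11]) = 111111111101111111110111111111110 (33 bits)


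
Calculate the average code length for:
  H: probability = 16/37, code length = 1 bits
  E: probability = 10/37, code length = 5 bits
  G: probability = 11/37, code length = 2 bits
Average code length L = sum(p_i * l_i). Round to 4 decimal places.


Weighted contributions p_i * l_i:
  H: (16/37) * 1 = 16/37
  E: (10/37) * 5 = 50/37
  G: (11/37) * 2 = 22/37
Sum = (16 + 50 + 22)/37 = 88/37

L = 88/37 = 2.3784 bits/symbol


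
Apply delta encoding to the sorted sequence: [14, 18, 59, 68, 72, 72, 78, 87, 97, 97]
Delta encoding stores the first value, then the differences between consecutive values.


First value: 14
Deltas:
  18 - 14 = 4
  59 - 18 = 41
  68 - 59 = 9
  72 - 68 = 4
  72 - 72 = 0
  78 - 72 = 6
  87 - 78 = 9
  97 - 87 = 10
  97 - 97 = 0


Delta encoded: [14, 4, 41, 9, 4, 0, 6, 9, 10, 0]


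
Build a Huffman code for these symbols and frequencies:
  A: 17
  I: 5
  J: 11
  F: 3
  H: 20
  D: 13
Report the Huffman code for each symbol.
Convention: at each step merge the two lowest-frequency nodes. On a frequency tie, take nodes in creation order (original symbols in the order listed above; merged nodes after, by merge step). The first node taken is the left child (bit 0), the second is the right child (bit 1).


Huffman tree construction:
Step 1: Merge F(3) + I(5) = 8
Step 2: Merge (F+I)(8) + J(11) = 19
Step 3: Merge D(13) + A(17) = 30
Step 4: Merge ((F+I)+J)(19) + H(20) = 39
Step 5: Merge (D+A)(30) + (((F+I)+J)+H)(39) = 69
Read each symbol's code off the tree from the root (left child = 0, right child = 1).

Codes:
  A: 01 (length 2)
  I: 1001 (length 4)
  J: 101 (length 3)
  F: 1000 (length 4)
  H: 11 (length 2)
  D: 00 (length 2)
Average code length: 165/69 = 2.3913 bits/symbol


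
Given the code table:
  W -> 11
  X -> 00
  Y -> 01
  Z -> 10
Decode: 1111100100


Decoding:
11 -> W
11 -> W
10 -> Z
01 -> Y
00 -> X


Result: WWZYX


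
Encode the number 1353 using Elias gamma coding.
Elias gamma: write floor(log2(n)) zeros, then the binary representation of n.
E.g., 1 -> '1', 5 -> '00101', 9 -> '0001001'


num_bits = floor(log2(1353)) + 1 = 11
leading_zeros = num_bits - 1 = 10
binary(1353) = 10101001001

Elias gamma(1353) = '0000000000' + '10101001001' = 000000000010101001001 (21 bits)


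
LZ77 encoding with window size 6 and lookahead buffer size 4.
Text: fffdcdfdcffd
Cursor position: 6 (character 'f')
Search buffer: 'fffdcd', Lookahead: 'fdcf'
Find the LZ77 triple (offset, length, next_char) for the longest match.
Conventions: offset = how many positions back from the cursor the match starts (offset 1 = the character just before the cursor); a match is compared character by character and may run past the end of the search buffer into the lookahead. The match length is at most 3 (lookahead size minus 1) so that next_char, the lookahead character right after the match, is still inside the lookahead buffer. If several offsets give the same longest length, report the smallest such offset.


Try each offset into the search buffer:
  offset=1 (pos 5, char 'd'): match length 0
  offset=2 (pos 4, char 'c'): match length 0
  offset=3 (pos 3, char 'd'): match length 0
  offset=4 (pos 2, char 'f'): match length 3
  offset=5 (pos 1, char 'f'): match length 1
  offset=6 (pos 0, char 'f'): match length 1
Longest match has length 3 at offset 4.
next_char = character at position 6 + 3 = 9 -> 'f'

Best match: offset=4, length=3 (matching 'fdc' starting at position 2)
LZ77 triple: (4, 3, 'f')


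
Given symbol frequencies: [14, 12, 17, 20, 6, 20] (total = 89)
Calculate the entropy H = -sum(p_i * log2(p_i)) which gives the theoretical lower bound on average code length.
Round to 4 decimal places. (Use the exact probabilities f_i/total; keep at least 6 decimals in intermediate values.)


Per-symbol terms -p_i * log2(p_i) with p_i = f_i/89:
  p = 14/89 = 0.157303: log2(p) = -2.668379, -p*log2(p) = 0.419745
  p = 12/89 = 0.134831: log2(p) = -2.890771, -p*log2(p) = 0.389767
  p = 17/89 = 0.191011: log2(p) = -2.388271, -p*log2(p) = 0.456187
  p = 20/89 = 0.224719: log2(p) = -2.153805, -p*log2(p) = 0.484001
  p = 6/89 = 0.067416: log2(p) = -3.890771, -p*log2(p) = 0.262299
  p = 20/89 = 0.224719: log2(p) = -2.153805, -p*log2(p) = 0.484001
H = 0.419745 + 0.389767 + 0.456187 + 0.484001 + 0.262299 + 0.484001 = 2.496000

H = 2.496 bits/symbol


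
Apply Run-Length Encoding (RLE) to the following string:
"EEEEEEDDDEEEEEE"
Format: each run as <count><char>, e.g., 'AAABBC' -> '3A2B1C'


Scanning runs left to right:
  i=0: run of 'E' x 6 -> '6E'
  i=6: run of 'D' x 3 -> '3D'
  i=9: run of 'E' x 6 -> '6E'

RLE = 6E3D6E


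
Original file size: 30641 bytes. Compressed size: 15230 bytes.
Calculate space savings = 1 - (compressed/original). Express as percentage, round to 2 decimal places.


ratio = compressed/original = 15230/30641 = 0.497046
savings = 1 - ratio = 1 - 0.497046 = 0.502954
as a percentage: 0.502954 * 100 = 50.3%

Space savings = 1 - 15230/30641 = 50.3%


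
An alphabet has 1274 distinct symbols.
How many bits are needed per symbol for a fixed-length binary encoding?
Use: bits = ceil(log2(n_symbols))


log2(1274) = 10.3151
Bracket: 2^10 = 1024 < 1274 <= 2^11 = 2048
So ceil(log2(1274)) = 11

bits = ceil(log2(1274)) = ceil(10.3151) = 11 bits


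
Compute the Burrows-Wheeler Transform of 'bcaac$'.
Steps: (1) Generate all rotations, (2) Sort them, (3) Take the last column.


Rotations (sorted):
  0: $bcaac -> last char: c
  1: aac$bc -> last char: c
  2: ac$bca -> last char: a
  3: bcaac$ -> last char: $
  4: c$bcaa -> last char: a
  5: caac$b -> last char: b


BWT = cca$ab


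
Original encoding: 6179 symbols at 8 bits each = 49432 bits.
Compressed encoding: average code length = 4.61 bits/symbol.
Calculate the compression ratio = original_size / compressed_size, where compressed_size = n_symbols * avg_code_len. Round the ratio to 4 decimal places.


original_size = n_symbols * orig_bits = 6179 * 8 = 49432 bits
compressed_size = n_symbols * avg_code_len = 6179 * 4.61 = 28485.19 bits
ratio = original_size / compressed_size = 49432 / 28485.19 = 1.7354

Compression ratio = 1.7354


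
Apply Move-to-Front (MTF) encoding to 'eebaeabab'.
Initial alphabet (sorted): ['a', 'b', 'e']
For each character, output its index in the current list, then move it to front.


MTF encoding:
'e': index 2 in ['a', 'b', 'e'] -> ['e', 'a', 'b']
'e': index 0 in ['e', 'a', 'b'] -> ['e', 'a', 'b']
'b': index 2 in ['e', 'a', 'b'] -> ['b', 'e', 'a']
'a': index 2 in ['b', 'e', 'a'] -> ['a', 'b', 'e']
'e': index 2 in ['a', 'b', 'e'] -> ['e', 'a', 'b']
'a': index 1 in ['e', 'a', 'b'] -> ['a', 'e', 'b']
'b': index 2 in ['a', 'e', 'b'] -> ['b', 'a', 'e']
'a': index 1 in ['b', 'a', 'e'] -> ['a', 'b', 'e']
'b': index 1 in ['a', 'b', 'e'] -> ['b', 'a', 'e']


Output: [2, 0, 2, 2, 2, 1, 2, 1, 1]


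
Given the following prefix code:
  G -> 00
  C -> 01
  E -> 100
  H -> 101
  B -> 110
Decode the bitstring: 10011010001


Decoding step by step:
Bits 100 -> E
Bits 110 -> B
Bits 100 -> E
Bits 01 -> C


Decoded message: EBEC


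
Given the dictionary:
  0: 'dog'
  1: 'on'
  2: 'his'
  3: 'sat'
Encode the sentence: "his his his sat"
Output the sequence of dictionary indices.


Look up each word in the dictionary:
  'his' -> 2
  'his' -> 2
  'his' -> 2
  'sat' -> 3

Encoded: [2, 2, 2, 3]


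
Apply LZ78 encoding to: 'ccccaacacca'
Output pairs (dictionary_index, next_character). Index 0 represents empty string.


LZ78 encoding steps:
Dictionary: {0: ''}
Step 1: w='' (idx 0), next='c' -> output (0, 'c'), add 'c' as idx 1
Step 2: w='c' (idx 1), next='c' -> output (1, 'c'), add 'cc' as idx 2
Step 3: w='c' (idx 1), next='a' -> output (1, 'a'), add 'ca' as idx 3
Step 4: w='' (idx 0), next='a' -> output (0, 'a'), add 'a' as idx 4
Step 5: w='ca' (idx 3), next='c' -> output (3, 'c'), add 'cac' as idx 5
Step 6: w='ca' (idx 3), end of input -> output (3, '')


Encoded: [(0, 'c'), (1, 'c'), (1, 'a'), (0, 'a'), (3, 'c'), (3, '')]


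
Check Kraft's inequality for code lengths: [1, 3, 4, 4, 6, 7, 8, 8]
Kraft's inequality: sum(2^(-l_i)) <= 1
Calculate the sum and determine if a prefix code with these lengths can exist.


Sum = 2^(-1) + 2^(-3) + 2^(-4) + 2^(-4) + 2^(-6) + 2^(-7) + 2^(-8) + 2^(-8)
    = 0.5 + 0.125 + 0.0625 + 0.0625 + 0.015625 + 0.0078125 + 0.00390625 + 0.00390625
    = 200/256 = 0.78125
Since 0.78125 <= 1, Kraft's inequality IS satisfied.
A prefix code with these lengths CAN exist.

Kraft sum = 0.78125. Satisfied.


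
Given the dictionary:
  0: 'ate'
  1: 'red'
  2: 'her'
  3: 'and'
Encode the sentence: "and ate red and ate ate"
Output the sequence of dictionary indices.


Look up each word in the dictionary:
  'and' -> 3
  'ate' -> 0
  'red' -> 1
  'and' -> 3
  'ate' -> 0
  'ate' -> 0

Encoded: [3, 0, 1, 3, 0, 0]


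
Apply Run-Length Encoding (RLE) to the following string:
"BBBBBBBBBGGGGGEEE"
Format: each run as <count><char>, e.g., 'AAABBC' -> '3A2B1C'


Scanning runs left to right:
  i=0: run of 'B' x 9 -> '9B'
  i=9: run of 'G' x 5 -> '5G'
  i=14: run of 'E' x 3 -> '3E'

RLE = 9B5G3E


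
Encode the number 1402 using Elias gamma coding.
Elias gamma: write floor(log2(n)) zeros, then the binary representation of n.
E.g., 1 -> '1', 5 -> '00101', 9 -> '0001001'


num_bits = floor(log2(1402)) + 1 = 11
leading_zeros = num_bits - 1 = 10
binary(1402) = 10101111010

Elias gamma(1402) = '0000000000' + '10101111010' = 000000000010101111010 (21 bits)


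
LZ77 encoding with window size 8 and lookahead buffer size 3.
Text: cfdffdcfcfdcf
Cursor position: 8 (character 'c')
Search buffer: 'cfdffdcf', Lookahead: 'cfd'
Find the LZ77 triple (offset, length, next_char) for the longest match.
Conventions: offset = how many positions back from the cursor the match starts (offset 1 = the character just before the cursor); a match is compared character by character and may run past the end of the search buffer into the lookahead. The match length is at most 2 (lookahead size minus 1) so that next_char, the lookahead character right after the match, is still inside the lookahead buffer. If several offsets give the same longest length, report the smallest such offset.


Try each offset into the search buffer:
  offset=1 (pos 7, char 'f'): match length 0
  offset=2 (pos 6, char 'c'): match length 2
  offset=3 (pos 5, char 'd'): match length 0
  offset=4 (pos 4, char 'f'): match length 0
  offset=5 (pos 3, char 'f'): match length 0
  offset=6 (pos 2, char 'd'): match length 0
  offset=7 (pos 1, char 'f'): match length 0
  offset=8 (pos 0, char 'c'): match length 2
Longest match has length 2, found at offsets 2, 8; take the smallest, offset 2.
next_char = character at position 8 + 2 = 10 -> 'd'

Best match: offset=2, length=2 (matching 'cf' starting at position 6)
LZ77 triple: (2, 2, 'd')


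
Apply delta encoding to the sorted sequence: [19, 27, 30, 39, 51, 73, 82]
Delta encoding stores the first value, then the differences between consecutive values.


First value: 19
Deltas:
  27 - 19 = 8
  30 - 27 = 3
  39 - 30 = 9
  51 - 39 = 12
  73 - 51 = 22
  82 - 73 = 9


Delta encoded: [19, 8, 3, 9, 12, 22, 9]


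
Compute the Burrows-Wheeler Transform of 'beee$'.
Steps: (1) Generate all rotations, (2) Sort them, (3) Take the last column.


Rotations (sorted):
  0: $beee -> last char: e
  1: beee$ -> last char: $
  2: e$bee -> last char: e
  3: ee$be -> last char: e
  4: eee$b -> last char: b


BWT = e$eeb


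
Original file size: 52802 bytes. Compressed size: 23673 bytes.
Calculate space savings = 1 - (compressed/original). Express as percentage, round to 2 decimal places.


ratio = compressed/original = 23673/52802 = 0.448335
savings = 1 - ratio = 1 - 0.448335 = 0.551665
as a percentage: 0.551665 * 100 = 55.17%

Space savings = 1 - 23673/52802 = 55.17%


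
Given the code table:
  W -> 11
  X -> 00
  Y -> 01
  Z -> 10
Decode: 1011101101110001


Decoding:
10 -> Z
11 -> W
10 -> Z
11 -> W
01 -> Y
11 -> W
00 -> X
01 -> Y


Result: ZWZWYWXY


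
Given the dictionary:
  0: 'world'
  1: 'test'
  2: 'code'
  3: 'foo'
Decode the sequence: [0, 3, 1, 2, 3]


Look up each index in the dictionary:
  0 -> 'world'
  3 -> 'foo'
  1 -> 'test'
  2 -> 'code'
  3 -> 'foo'

Decoded: "world foo test code foo"


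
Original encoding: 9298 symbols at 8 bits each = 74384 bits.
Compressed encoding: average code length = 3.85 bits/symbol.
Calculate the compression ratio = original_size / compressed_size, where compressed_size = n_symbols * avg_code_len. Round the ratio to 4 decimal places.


original_size = n_symbols * orig_bits = 9298 * 8 = 74384 bits
compressed_size = n_symbols * avg_code_len = 9298 * 3.85 = 35797.3 bits
ratio = original_size / compressed_size = 74384 / 35797.3 = 2.0779

Compression ratio = 2.0779


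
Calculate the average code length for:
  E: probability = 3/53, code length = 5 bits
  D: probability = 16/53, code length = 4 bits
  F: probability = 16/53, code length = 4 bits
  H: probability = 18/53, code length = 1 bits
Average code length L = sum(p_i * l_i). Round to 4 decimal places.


Weighted contributions p_i * l_i:
  E: (3/53) * 5 = 15/53
  D: (16/53) * 4 = 64/53
  F: (16/53) * 4 = 64/53
  H: (18/53) * 1 = 18/53
Sum = (15 + 64 + 64 + 18)/53 = 161/53

L = 161/53 = 3.0377 bits/symbol


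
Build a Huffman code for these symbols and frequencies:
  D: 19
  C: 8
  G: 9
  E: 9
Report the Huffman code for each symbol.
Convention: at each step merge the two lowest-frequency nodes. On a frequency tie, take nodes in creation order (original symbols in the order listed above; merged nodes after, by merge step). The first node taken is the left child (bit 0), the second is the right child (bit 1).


Huffman tree construction:
Step 1: Merge C(8) + G(9) = 17
Step 2: Merge E(9) + (C+G)(17) = 26
Step 3: Merge D(19) + (E+(C+G))(26) = 45
Read each symbol's code off the tree from the root (left child = 0, right child = 1).

Codes:
  D: 0 (length 1)
  C: 110 (length 3)
  G: 111 (length 3)
  E: 10 (length 2)
Average code length: 88/45 = 1.9556 bits/symbol


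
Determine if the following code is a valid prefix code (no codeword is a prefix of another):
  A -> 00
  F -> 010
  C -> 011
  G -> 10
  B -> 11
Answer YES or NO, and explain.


Checking each pair (does one codeword prefix another?):
  A='00' vs F='010': no prefix
  A='00' vs C='011': no prefix
  A='00' vs G='10': no prefix
  A='00' vs B='11': no prefix
  F='010' vs A='00': no prefix
  F='010' vs C='011': no prefix
  F='010' vs G='10': no prefix
  F='010' vs B='11': no prefix
  C='011' vs A='00': no prefix
  C='011' vs F='010': no prefix
  C='011' vs G='10': no prefix
  C='011' vs B='11': no prefix
  G='10' vs A='00': no prefix
  G='10' vs F='010': no prefix
  G='10' vs C='011': no prefix
  G='10' vs B='11': no prefix
  B='11' vs A='00': no prefix
  B='11' vs F='010': no prefix
  B='11' vs C='011': no prefix
  B='11' vs G='10': no prefix
No violation found over all pairs.

YES -- this is a valid prefix code. No codeword is a prefix of any other codeword.


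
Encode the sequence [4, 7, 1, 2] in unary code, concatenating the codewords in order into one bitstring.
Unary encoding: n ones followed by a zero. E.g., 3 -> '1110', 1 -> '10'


Encode each number as n ones followed by a terminating 0:
  4 -> 11110 (5 bits)
  7 -> 11111110 (8 bits)
  1 -> 10 (2 bits)
  2 -> 110 (3 bits)
Total length = 5 + 8 + 2 + 3 = 18 bits.

Unary([4, 7, 1, 2]) = 111101111111010110 (18 bits)


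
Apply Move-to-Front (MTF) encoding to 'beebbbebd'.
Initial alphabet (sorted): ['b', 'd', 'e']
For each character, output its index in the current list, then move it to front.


MTF encoding:
'b': index 0 in ['b', 'd', 'e'] -> ['b', 'd', 'e']
'e': index 2 in ['b', 'd', 'e'] -> ['e', 'b', 'd']
'e': index 0 in ['e', 'b', 'd'] -> ['e', 'b', 'd']
'b': index 1 in ['e', 'b', 'd'] -> ['b', 'e', 'd']
'b': index 0 in ['b', 'e', 'd'] -> ['b', 'e', 'd']
'b': index 0 in ['b', 'e', 'd'] -> ['b', 'e', 'd']
'e': index 1 in ['b', 'e', 'd'] -> ['e', 'b', 'd']
'b': index 1 in ['e', 'b', 'd'] -> ['b', 'e', 'd']
'd': index 2 in ['b', 'e', 'd'] -> ['d', 'b', 'e']


Output: [0, 2, 0, 1, 0, 0, 1, 1, 2]


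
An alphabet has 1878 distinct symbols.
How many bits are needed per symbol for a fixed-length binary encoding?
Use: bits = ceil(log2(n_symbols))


log2(1878) = 10.875
Bracket: 2^10 = 1024 < 1878 <= 2^11 = 2048
So ceil(log2(1878)) = 11

bits = ceil(log2(1878)) = ceil(10.875) = 11 bits


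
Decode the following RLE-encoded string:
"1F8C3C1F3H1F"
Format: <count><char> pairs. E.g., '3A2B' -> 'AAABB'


Expanding each <count><char> pair:
  1F -> 'F'
  8C -> 'CCCCCCCC'
  3C -> 'CCC'
  1F -> 'F'
  3H -> 'HHH'
  1F -> 'F'

Decoded = FCCCCCCCCCCCFHHHF


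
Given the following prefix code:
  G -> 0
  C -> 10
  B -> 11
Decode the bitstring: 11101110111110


Decoding step by step:
Bits 11 -> B
Bits 10 -> C
Bits 11 -> B
Bits 10 -> C
Bits 11 -> B
Bits 11 -> B
Bits 10 -> C


Decoded message: BCBCBBC


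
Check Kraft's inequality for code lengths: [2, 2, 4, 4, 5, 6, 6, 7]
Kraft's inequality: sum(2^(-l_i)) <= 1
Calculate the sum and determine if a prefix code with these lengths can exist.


Sum = 2^(-2) + 2^(-2) + 2^(-4) + 2^(-4) + 2^(-5) + 2^(-6) + 2^(-6) + 2^(-7)
    = 0.25 + 0.25 + 0.0625 + 0.0625 + 0.03125 + 0.015625 + 0.015625 + 0.0078125
    = 89/128 = 0.6953125
Since 0.6953125 <= 1, Kraft's inequality IS satisfied.
A prefix code with these lengths CAN exist.

Kraft sum = 0.6953125. Satisfied.


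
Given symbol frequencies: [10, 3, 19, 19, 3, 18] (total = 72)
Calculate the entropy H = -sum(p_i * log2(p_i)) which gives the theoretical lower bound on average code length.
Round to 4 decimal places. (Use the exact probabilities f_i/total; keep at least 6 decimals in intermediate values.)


Per-symbol terms -p_i * log2(p_i) with p_i = f_i/72:
  p = 10/72 = 0.138889: log2(p) = -2.847997, -p*log2(p) = 0.395555
  p = 3/72 = 0.041667: log2(p) = -4.584963, -p*log2(p) = 0.191040
  p = 19/72 = 0.263889: log2(p) = -1.921997, -p*log2(p) = 0.507194
  p = 19/72 = 0.263889: log2(p) = -1.921997, -p*log2(p) = 0.507194
  p = 3/72 = 0.041667: log2(p) = -4.584963, -p*log2(p) = 0.191040
  p = 18/72 = 0.250000: log2(p) = -2.000000, -p*log2(p) = 0.500000
H = 0.395555 + 0.191040 + 0.507194 + 0.507194 + 0.191040 + 0.500000 = 2.292023

H = 2.292 bits/symbol


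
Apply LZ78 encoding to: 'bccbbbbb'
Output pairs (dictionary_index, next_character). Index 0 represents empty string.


LZ78 encoding steps:
Dictionary: {0: ''}
Step 1: w='' (idx 0), next='b' -> output (0, 'b'), add 'b' as idx 1
Step 2: w='' (idx 0), next='c' -> output (0, 'c'), add 'c' as idx 2
Step 3: w='c' (idx 2), next='b' -> output (2, 'b'), add 'cb' as idx 3
Step 4: w='b' (idx 1), next='b' -> output (1, 'b'), add 'bb' as idx 4
Step 5: w='bb' (idx 4), end of input -> output (4, '')


Encoded: [(0, 'b'), (0, 'c'), (2, 'b'), (1, 'b'), (4, '')]


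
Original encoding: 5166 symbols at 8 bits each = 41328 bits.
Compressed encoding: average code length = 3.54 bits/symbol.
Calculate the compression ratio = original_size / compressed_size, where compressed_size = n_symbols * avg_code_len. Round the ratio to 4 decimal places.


original_size = n_symbols * orig_bits = 5166 * 8 = 41328 bits
compressed_size = n_symbols * avg_code_len = 5166 * 3.54 = 18287.64 bits
ratio = original_size / compressed_size = 41328 / 18287.64 = 2.2599

Compression ratio = 2.2599


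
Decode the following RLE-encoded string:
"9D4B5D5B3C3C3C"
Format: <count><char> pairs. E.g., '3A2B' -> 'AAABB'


Expanding each <count><char> pair:
  9D -> 'DDDDDDDDD'
  4B -> 'BBBB'
  5D -> 'DDDDD'
  5B -> 'BBBBB'
  3C -> 'CCC'
  3C -> 'CCC'
  3C -> 'CCC'

Decoded = DDDDDDDDDBBBBDDDDDBBBBBCCCCCCCCC


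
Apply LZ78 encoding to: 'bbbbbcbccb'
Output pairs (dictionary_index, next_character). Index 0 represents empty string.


LZ78 encoding steps:
Dictionary: {0: ''}
Step 1: w='' (idx 0), next='b' -> output (0, 'b'), add 'b' as idx 1
Step 2: w='b' (idx 1), next='b' -> output (1, 'b'), add 'bb' as idx 2
Step 3: w='bb' (idx 2), next='c' -> output (2, 'c'), add 'bbc' as idx 3
Step 4: w='b' (idx 1), next='c' -> output (1, 'c'), add 'bc' as idx 4
Step 5: w='' (idx 0), next='c' -> output (0, 'c'), add 'c' as idx 5
Step 6: w='b' (idx 1), end of input -> output (1, '')


Encoded: [(0, 'b'), (1, 'b'), (2, 'c'), (1, 'c'), (0, 'c'), (1, '')]


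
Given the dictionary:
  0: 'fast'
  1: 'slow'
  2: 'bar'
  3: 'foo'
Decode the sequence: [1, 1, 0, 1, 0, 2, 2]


Look up each index in the dictionary:
  1 -> 'slow'
  1 -> 'slow'
  0 -> 'fast'
  1 -> 'slow'
  0 -> 'fast'
  2 -> 'bar'
  2 -> 'bar'

Decoded: "slow slow fast slow fast bar bar"


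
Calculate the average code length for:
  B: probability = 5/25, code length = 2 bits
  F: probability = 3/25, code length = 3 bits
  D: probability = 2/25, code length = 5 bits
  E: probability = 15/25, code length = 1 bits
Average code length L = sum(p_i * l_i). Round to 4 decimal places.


Weighted contributions p_i * l_i:
  B: (5/25) * 2 = 10/25
  F: (3/25) * 3 = 9/25
  D: (2/25) * 5 = 10/25
  E: (15/25) * 1 = 15/25
Sum = (10 + 9 + 10 + 15)/25 = 44/25

L = 44/25 = 1.7600 bits/symbol


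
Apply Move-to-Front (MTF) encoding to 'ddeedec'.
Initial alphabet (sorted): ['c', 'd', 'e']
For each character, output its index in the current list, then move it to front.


MTF encoding:
'd': index 1 in ['c', 'd', 'e'] -> ['d', 'c', 'e']
'd': index 0 in ['d', 'c', 'e'] -> ['d', 'c', 'e']
'e': index 2 in ['d', 'c', 'e'] -> ['e', 'd', 'c']
'e': index 0 in ['e', 'd', 'c'] -> ['e', 'd', 'c']
'd': index 1 in ['e', 'd', 'c'] -> ['d', 'e', 'c']
'e': index 1 in ['d', 'e', 'c'] -> ['e', 'd', 'c']
'c': index 2 in ['e', 'd', 'c'] -> ['c', 'e', 'd']


Output: [1, 0, 2, 0, 1, 1, 2]


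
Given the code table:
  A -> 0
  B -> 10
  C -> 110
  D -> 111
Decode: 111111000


Decoding:
111 -> D
111 -> D
0 -> A
0 -> A
0 -> A


Result: DDAAA


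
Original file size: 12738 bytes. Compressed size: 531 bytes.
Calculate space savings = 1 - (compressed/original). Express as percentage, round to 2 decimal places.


ratio = compressed/original = 531/12738 = 0.041686
savings = 1 - ratio = 1 - 0.041686 = 0.958314
as a percentage: 0.958314 * 100 = 95.83%

Space savings = 1 - 531/12738 = 95.83%


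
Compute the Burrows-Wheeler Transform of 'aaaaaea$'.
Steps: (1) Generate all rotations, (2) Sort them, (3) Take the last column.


Rotations (sorted):
  0: $aaaaaea -> last char: a
  1: a$aaaaae -> last char: e
  2: aaaaaea$ -> last char: $
  3: aaaaea$a -> last char: a
  4: aaaea$aa -> last char: a
  5: aaea$aaa -> last char: a
  6: aea$aaaa -> last char: a
  7: ea$aaaaa -> last char: a


BWT = ae$aaaaa


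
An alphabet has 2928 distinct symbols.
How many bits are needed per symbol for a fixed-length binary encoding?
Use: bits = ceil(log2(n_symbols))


log2(2928) = 11.5157
Bracket: 2^11 = 2048 < 2928 <= 2^12 = 4096
So ceil(log2(2928)) = 12

bits = ceil(log2(2928)) = ceil(11.5157) = 12 bits


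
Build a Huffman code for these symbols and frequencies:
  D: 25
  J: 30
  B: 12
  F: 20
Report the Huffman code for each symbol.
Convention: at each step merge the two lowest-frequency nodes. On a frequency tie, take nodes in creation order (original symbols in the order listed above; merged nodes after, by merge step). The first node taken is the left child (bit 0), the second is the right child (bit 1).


Huffman tree construction:
Step 1: Merge B(12) + F(20) = 32
Step 2: Merge D(25) + J(30) = 55
Step 3: Merge (B+F)(32) + (D+J)(55) = 87
Read each symbol's code off the tree from the root (left child = 0, right child = 1).

Codes:
  D: 10 (length 2)
  J: 11 (length 2)
  B: 00 (length 2)
  F: 01 (length 2)
Average code length: 174/87 = 2.0000 bits/symbol


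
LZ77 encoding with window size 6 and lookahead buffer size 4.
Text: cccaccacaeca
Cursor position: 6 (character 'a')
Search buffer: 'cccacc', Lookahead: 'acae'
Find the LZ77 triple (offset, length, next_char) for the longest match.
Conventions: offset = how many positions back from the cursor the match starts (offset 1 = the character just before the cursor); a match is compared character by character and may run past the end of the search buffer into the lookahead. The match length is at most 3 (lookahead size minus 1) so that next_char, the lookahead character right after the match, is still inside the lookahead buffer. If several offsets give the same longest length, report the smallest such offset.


Try each offset into the search buffer:
  offset=1 (pos 5, char 'c'): match length 0
  offset=2 (pos 4, char 'c'): match length 0
  offset=3 (pos 3, char 'a'): match length 2
  offset=4 (pos 2, char 'c'): match length 0
  offset=5 (pos 1, char 'c'): match length 0
  offset=6 (pos 0, char 'c'): match length 0
Longest match has length 2 at offset 3.
next_char = character at position 6 + 2 = 8 -> 'a'

Best match: offset=3, length=2 (matching 'ac' starting at position 3)
LZ77 triple: (3, 2, 'a')


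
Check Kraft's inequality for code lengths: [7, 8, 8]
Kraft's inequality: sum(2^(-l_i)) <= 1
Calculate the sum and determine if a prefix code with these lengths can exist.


Sum = 2^(-7) + 2^(-8) + 2^(-8)
    = 0.0078125 + 0.00390625 + 0.00390625
    = 4/256 = 0.015625
Since 0.015625 <= 1, Kraft's inequality IS satisfied.
A prefix code with these lengths CAN exist.

Kraft sum = 0.015625. Satisfied.


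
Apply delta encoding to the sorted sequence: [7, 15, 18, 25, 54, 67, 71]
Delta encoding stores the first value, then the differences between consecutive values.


First value: 7
Deltas:
  15 - 7 = 8
  18 - 15 = 3
  25 - 18 = 7
  54 - 25 = 29
  67 - 54 = 13
  71 - 67 = 4


Delta encoded: [7, 8, 3, 7, 29, 13, 4]


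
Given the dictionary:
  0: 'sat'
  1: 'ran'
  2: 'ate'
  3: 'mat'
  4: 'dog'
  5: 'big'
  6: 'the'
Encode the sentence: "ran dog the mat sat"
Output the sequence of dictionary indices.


Look up each word in the dictionary:
  'ran' -> 1
  'dog' -> 4
  'the' -> 6
  'mat' -> 3
  'sat' -> 0

Encoded: [1, 4, 6, 3, 0]


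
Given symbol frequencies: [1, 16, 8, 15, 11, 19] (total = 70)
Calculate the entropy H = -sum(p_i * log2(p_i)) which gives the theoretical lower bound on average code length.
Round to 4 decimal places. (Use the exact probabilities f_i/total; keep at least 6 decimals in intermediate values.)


Per-symbol terms -p_i * log2(p_i) with p_i = f_i/70:
  p = 1/70 = 0.014286: log2(p) = -6.129283, -p*log2(p) = 0.087561
  p = 16/70 = 0.228571: log2(p) = -2.129283, -p*log2(p) = 0.486693
  p = 8/70 = 0.114286: log2(p) = -3.129283, -p*log2(p) = 0.357632
  p = 15/70 = 0.214286: log2(p) = -2.222392, -p*log2(p) = 0.476227
  p = 11/70 = 0.157143: log2(p) = -2.669851, -p*log2(p) = 0.419548
  p = 19/70 = 0.271429: log2(p) = -1.881356, -p*log2(p) = 0.510654
H = 0.087561 + 0.486693 + 0.357632 + 0.476227 + 0.419548 + 0.510654 = 2.338315

H = 2.3383 bits/symbol


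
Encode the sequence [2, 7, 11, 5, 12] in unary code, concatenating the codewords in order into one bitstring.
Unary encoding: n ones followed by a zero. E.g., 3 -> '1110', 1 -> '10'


Encode each number as n ones followed by a terminating 0:
  2 -> 110 (3 bits)
  7 -> 11111110 (8 bits)
  11 -> 111111111110 (12 bits)
  5 -> 111110 (6 bits)
  12 -> 1111111111110 (13 bits)
Total length = 3 + 8 + 12 + 6 + 13 = 42 bits.

Unary([2, 7, 11, 5, 12]) = 110111111101111111111101111101111111111110 (42 bits)


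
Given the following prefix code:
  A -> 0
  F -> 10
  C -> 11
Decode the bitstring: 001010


Decoding step by step:
Bits 0 -> A
Bits 0 -> A
Bits 10 -> F
Bits 10 -> F


Decoded message: AAFF


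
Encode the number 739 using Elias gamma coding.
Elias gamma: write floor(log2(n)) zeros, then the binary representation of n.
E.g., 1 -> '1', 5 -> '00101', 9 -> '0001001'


num_bits = floor(log2(739)) + 1 = 10
leading_zeros = num_bits - 1 = 9
binary(739) = 1011100011

Elias gamma(739) = '000000000' + '1011100011' = 0000000001011100011 (19 bits)


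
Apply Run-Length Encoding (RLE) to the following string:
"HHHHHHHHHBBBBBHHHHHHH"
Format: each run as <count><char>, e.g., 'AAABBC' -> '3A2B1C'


Scanning runs left to right:
  i=0: run of 'H' x 9 -> '9H'
  i=9: run of 'B' x 5 -> '5B'
  i=14: run of 'H' x 7 -> '7H'

RLE = 9H5B7H


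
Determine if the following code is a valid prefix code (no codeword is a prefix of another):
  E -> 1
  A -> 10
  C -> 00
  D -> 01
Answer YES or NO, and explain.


Checking each pair (does one codeword prefix another?):
  E='1' vs A='10': prefix -- VIOLATION

NO -- this is NOT a valid prefix code. E (1) is a prefix of A (10).


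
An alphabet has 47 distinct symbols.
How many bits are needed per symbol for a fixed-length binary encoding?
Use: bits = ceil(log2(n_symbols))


log2(47) = 5.5546
Bracket: 2^5 = 32 < 47 <= 2^6 = 64
So ceil(log2(47)) = 6

bits = ceil(log2(47)) = ceil(5.5546) = 6 bits


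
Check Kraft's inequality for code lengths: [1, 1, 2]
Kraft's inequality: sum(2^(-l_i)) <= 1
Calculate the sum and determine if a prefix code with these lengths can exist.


Sum = 2^(-1) + 2^(-1) + 2^(-2)
    = 0.5 + 0.5 + 0.25
    = 5/4 = 1.25
Since 1.25 > 1, Kraft's inequality is NOT satisfied.
A prefix code with these lengths CANNOT exist.

Kraft sum = 1.25. Not satisfied.


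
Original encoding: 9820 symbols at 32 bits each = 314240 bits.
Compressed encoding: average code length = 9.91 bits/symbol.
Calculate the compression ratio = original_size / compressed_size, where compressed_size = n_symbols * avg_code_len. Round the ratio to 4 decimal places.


original_size = n_symbols * orig_bits = 9820 * 32 = 314240 bits
compressed_size = n_symbols * avg_code_len = 9820 * 9.91 = 97316.2 bits
ratio = original_size / compressed_size = 314240 / 97316.2 = 3.2291

Compression ratio = 3.2291


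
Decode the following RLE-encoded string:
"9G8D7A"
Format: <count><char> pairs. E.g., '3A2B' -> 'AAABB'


Expanding each <count><char> pair:
  9G -> 'GGGGGGGGG'
  8D -> 'DDDDDDDD'
  7A -> 'AAAAAAA'

Decoded = GGGGGGGGGDDDDDDDDAAAAAAA


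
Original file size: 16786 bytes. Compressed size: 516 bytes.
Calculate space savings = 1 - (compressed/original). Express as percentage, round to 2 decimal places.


ratio = compressed/original = 516/16786 = 0.03074
savings = 1 - ratio = 1 - 0.03074 = 0.96926
as a percentage: 0.96926 * 100 = 96.93%

Space savings = 1 - 516/16786 = 96.93%


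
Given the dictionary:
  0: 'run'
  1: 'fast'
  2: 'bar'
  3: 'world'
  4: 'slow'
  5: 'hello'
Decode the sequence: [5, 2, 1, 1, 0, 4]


Look up each index in the dictionary:
  5 -> 'hello'
  2 -> 'bar'
  1 -> 'fast'
  1 -> 'fast'
  0 -> 'run'
  4 -> 'slow'

Decoded: "hello bar fast fast run slow"


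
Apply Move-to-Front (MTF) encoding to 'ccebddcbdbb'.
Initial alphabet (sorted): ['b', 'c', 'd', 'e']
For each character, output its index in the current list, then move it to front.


MTF encoding:
'c': index 1 in ['b', 'c', 'd', 'e'] -> ['c', 'b', 'd', 'e']
'c': index 0 in ['c', 'b', 'd', 'e'] -> ['c', 'b', 'd', 'e']
'e': index 3 in ['c', 'b', 'd', 'e'] -> ['e', 'c', 'b', 'd']
'b': index 2 in ['e', 'c', 'b', 'd'] -> ['b', 'e', 'c', 'd']
'd': index 3 in ['b', 'e', 'c', 'd'] -> ['d', 'b', 'e', 'c']
'd': index 0 in ['d', 'b', 'e', 'c'] -> ['d', 'b', 'e', 'c']
'c': index 3 in ['d', 'b', 'e', 'c'] -> ['c', 'd', 'b', 'e']
'b': index 2 in ['c', 'd', 'b', 'e'] -> ['b', 'c', 'd', 'e']
'd': index 2 in ['b', 'c', 'd', 'e'] -> ['d', 'b', 'c', 'e']
'b': index 1 in ['d', 'b', 'c', 'e'] -> ['b', 'd', 'c', 'e']
'b': index 0 in ['b', 'd', 'c', 'e'] -> ['b', 'd', 'c', 'e']


Output: [1, 0, 3, 2, 3, 0, 3, 2, 2, 1, 0]
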